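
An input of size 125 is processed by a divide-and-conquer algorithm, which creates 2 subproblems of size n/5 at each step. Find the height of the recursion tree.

For divide and conquer with division factor 5:

Problem sizes at each level:
Level 0: 125
Level 1: 25
Level 2: 5
Level 3: 1

The root is level 0 and the size-1 base case is level 3 (the tree spans levels 0 through 3, i.e. 4 levels counting the root), so the depth is the number of divisions: log_5(125) = 3

The recursion tree depth is log_5(125) = 3. At each level, the problem size is divided by 5, so it takes 3 divisions to reduce to a base case of size 1. The algorithm makes 2 recursive calls at each level.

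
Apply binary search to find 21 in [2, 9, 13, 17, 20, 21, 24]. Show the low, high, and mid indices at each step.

Binary search for 21 in [2, 9, 13, 17, 20, 21, 24]:

lo=0, hi=6, mid=3, arr[mid]=17 -> 17 < 21, search right half
lo=4, hi=6, mid=5, arr[mid]=21 -> Found target at index 5!

Binary search finds 21 at index 5 after 2 comparisons. The search repeatedly halves the search space by comparing with the middle element.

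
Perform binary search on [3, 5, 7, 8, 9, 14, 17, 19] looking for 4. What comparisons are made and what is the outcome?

Binary search for 4 in [3, 5, 7, 8, 9, 14, 17, 19]:

lo=0, hi=7, mid=3, arr[mid]=8 -> 8 > 4, search left half
lo=0, hi=2, mid=1, arr[mid]=5 -> 5 > 4, search left half
lo=0, hi=0, mid=0, arr[mid]=3 -> 3 < 4, search right half
lo=1 > hi=0, target 4 not found

Binary search determines that 4 is not in the array after 3 comparisons. The search space was exhausted without finding the target.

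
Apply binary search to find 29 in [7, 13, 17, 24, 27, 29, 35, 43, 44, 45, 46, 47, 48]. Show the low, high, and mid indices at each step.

Binary search for 29 in [7, 13, 17, 24, 27, 29, 35, 43, 44, 45, 46, 47, 48]:

lo=0, hi=12, mid=6, arr[mid]=35 -> 35 > 29, search left half
lo=0, hi=5, mid=2, arr[mid]=17 -> 17 < 29, search right half
lo=3, hi=5, mid=4, arr[mid]=27 -> 27 < 29, search right half
lo=5, hi=5, mid=5, arr[mid]=29 -> Found target at index 5!

Binary search finds 29 at index 5 after 4 comparisons. The search repeatedly halves the search space by comparing with the middle element.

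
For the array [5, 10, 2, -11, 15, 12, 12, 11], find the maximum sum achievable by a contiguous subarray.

Using Kadane's algorithm on [5, 10, 2, -11, 15, 12, 12, 11]:

Scanning through the array:
Position 1 (value 10): max_ending_here = 15, max_so_far = 15
Position 2 (value 2): max_ending_here = 17, max_so_far = 17
Position 3 (value -11): max_ending_here = 6, max_so_far = 17
Position 4 (value 15): max_ending_here = 21, max_so_far = 21
Position 5 (value 12): max_ending_here = 33, max_so_far = 33
Position 6 (value 12): max_ending_here = 45, max_so_far = 45
Position 7 (value 11): max_ending_here = 56, max_so_far = 56

Maximum subarray: [5, 10, 2, -11, 15, 12, 12, 11]
Maximum sum: 56

The maximum subarray is [5, 10, 2, -11, 15, 12, 12, 11] with sum 56. This subarray runs from index 0 to index 7.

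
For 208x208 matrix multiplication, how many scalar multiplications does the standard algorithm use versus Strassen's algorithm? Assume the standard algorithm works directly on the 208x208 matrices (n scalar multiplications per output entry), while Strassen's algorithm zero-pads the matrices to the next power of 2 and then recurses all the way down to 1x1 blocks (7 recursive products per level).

Matrix multiplication for 208x208 matrices:

Strassen's algorithm requires power-of-2 dimensions. Pad 208x208 to 256x256 (next power of 2).

Standard algorithm: 208^3 = 8998912 multiplications
Strassen's algorithm: 7^(log2(256)) = 7^8 = 5764801 multiplications
Savings: 8998912 - 5764801 = 3234111 multiplications

Standard: 8998912 multiplications (208^3). Strassen: 5764801 multiplications (7^8, after padding to 256x256). Strassen reduces 8 recursive multiplications to 7 at each level.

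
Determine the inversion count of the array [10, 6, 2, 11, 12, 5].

Finding inversions in [10, 6, 2, 11, 12, 5]:

(0, 1): arr[0]=10 > arr[1]=6
(0, 2): arr[0]=10 > arr[2]=2
(0, 5): arr[0]=10 > arr[5]=5
(1, 2): arr[1]=6 > arr[2]=2
(1, 5): arr[1]=6 > arr[5]=5
(3, 5): arr[3]=11 > arr[5]=5
(4, 5): arr[4]=12 > arr[5]=5

Total inversions: 7

The array has 7 inversion(s): (0,1), (0,2), (0,5), (1,2), (1,5), (3,5), (4,5). Each pair (i,j) satisfies i < j and arr[i] > arr[j].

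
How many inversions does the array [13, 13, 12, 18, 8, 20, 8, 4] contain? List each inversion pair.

Finding inversions in [13, 13, 12, 18, 8, 20, 8, 4]:

(0, 2): arr[0]=13 > arr[2]=12
(0, 4): arr[0]=13 > arr[4]=8
(0, 6): arr[0]=13 > arr[6]=8
(0, 7): arr[0]=13 > arr[7]=4
(1, 2): arr[1]=13 > arr[2]=12
(1, 4): arr[1]=13 > arr[4]=8
(1, 6): arr[1]=13 > arr[6]=8
(1, 7): arr[1]=13 > arr[7]=4
(2, 4): arr[2]=12 > arr[4]=8
(2, 6): arr[2]=12 > arr[6]=8
(2, 7): arr[2]=12 > arr[7]=4
(3, 4): arr[3]=18 > arr[4]=8
(3, 6): arr[3]=18 > arr[6]=8
(3, 7): arr[3]=18 > arr[7]=4
(4, 7): arr[4]=8 > arr[7]=4
(5, 6): arr[5]=20 > arr[6]=8
(5, 7): arr[5]=20 > arr[7]=4
(6, 7): arr[6]=8 > arr[7]=4

Total inversions: 18

The array has 18 inversion(s): (0,2), (0,4), (0,6), (0,7), (1,2), (1,4), (1,6), (1,7), (2,4), (2,6), (2,7), (3,4), (3,6), (3,7), (4,7), (5,6), (5,7), (6,7). Each pair (i,j) satisfies i < j and arr[i] > arr[j].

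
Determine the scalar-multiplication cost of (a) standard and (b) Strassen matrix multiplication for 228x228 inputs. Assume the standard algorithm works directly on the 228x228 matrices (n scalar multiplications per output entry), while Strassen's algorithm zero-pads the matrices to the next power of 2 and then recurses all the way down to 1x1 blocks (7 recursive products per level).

Matrix multiplication for 228x228 matrices:

Strassen's algorithm requires power-of-2 dimensions. Pad 228x228 to 256x256 (next power of 2).

Standard algorithm: 228^3 = 11852352 multiplications
Strassen's algorithm: 7^(log2(256)) = 7^8 = 5764801 multiplications
Savings: 11852352 - 5764801 = 6087551 multiplications

Standard: 11852352 multiplications (228^3). Strassen: 5764801 multiplications (7^8, after padding to 256x256). Strassen reduces 8 recursive multiplications to 7 at each level.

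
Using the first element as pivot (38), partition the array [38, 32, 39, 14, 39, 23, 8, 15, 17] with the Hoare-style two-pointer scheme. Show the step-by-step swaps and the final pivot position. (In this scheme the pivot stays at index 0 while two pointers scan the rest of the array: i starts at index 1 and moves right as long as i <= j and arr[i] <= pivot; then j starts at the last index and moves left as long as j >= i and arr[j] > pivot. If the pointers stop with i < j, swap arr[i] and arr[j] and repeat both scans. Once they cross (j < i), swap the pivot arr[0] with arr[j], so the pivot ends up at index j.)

Hoare-style two-pointer partition with pivot = 38:

Initial array: [38, 32, 39, 14, 39, 23, 8, 15, 17]

Pointers start at i = 1, j = 8.
i stops at index 2 (arr[2]=39 > 38), j stops at index 8 (arr[8]=17 <= 38): swap arr[2] and arr[8], array becomes [38, 32, 17, 14, 39, 23, 8, 15, 39]
i stops at index 4 (arr[4]=39 > 38), j stops at index 7 (arr[7]=15 <= 38): swap arr[4] and arr[7], array becomes [38, 32, 17, 14, 15, 23, 8, 39, 39]
i ends at 7, j ends at 6: the pointers have crossed (j < i), so scanning stops.

Swap pivot arr[0] with arr[6] to place pivot at position 6: [8, 32, 17, 14, 15, 23, 38, 39, 39]
Pivot position: 6

After partitioning with pivot 38, the array becomes [8, 32, 17, 14, 15, 23, 38, 39, 39]. The pivot is placed at index 6. All elements to the left of the pivot are <= 38, and all elements to the right are > 38.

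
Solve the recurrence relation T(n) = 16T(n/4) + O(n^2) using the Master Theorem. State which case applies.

Master Theorem for T(n) = 16T(n/4) + O(n^2):

a = 16, b = 4, c = 2
log_b(a) = log_4(16) = 2.0000

Case 2: c = 2 = log_4(16) = 2.0000
T(n) = O(n^2 log n) = O(n^2 log n)

For T(n) = 16T(n/4) + O(n^2): log_4(16) = 2.0000. This is Case 2 of the Master Theorem (c = log_b(a), equal work at all levels), giving O(n^2 log n).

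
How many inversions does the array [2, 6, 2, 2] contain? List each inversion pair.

Finding inversions in [2, 6, 2, 2]:

(1, 2): arr[1]=6 > arr[2]=2
(1, 3): arr[1]=6 > arr[3]=2

Total inversions: 2

The array has 2 inversion(s): (1,2), (1,3). Each pair (i,j) satisfies i < j and arr[i] > arr[j].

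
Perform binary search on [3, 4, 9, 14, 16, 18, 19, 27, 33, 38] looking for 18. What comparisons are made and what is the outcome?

Binary search for 18 in [3, 4, 9, 14, 16, 18, 19, 27, 33, 38]:

lo=0, hi=9, mid=4, arr[mid]=16 -> 16 < 18, search right half
lo=5, hi=9, mid=7, arr[mid]=27 -> 27 > 18, search left half
lo=5, hi=6, mid=5, arr[mid]=18 -> Found target at index 5!

Binary search finds 18 at index 5 after 3 comparisons. The search repeatedly halves the search space by comparing with the middle element.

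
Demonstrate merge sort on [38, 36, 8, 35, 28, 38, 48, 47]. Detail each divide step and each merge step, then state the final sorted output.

Merge sort trace:

Split: [38, 36, 8, 35, 28, 38, 48, 47] -> [38, 36, 8, 35] and [28, 38, 48, 47]
  Split: [38, 36, 8, 35] -> [38, 36] and [8, 35]
    Split: [38, 36] -> [38] and [36]
    Merge: [38] + [36] -> [36, 38]
    Split: [8, 35] -> [8] and [35]
    Merge: [8] + [35] -> [8, 35]
  Merge: [36, 38] + [8, 35] -> [8, 35, 36, 38]
  Split: [28, 38, 48, 47] -> [28, 38] and [48, 47]
    Split: [28, 38] -> [28] and [38]
    Merge: [28] + [38] -> [28, 38]
    Split: [48, 47] -> [48] and [47]
    Merge: [48] + [47] -> [47, 48]
  Merge: [28, 38] + [47, 48] -> [28, 38, 47, 48]
Merge: [8, 35, 36, 38] + [28, 38, 47, 48] -> [8, 28, 35, 36, 38, 38, 47, 48]

Final sorted array: [8, 28, 35, 36, 38, 38, 47, 48]

The merge sort proceeds by recursively splitting the array and merging sorted halves.
After all merges, the sorted array is [8, 28, 35, 36, 38, 38, 47, 48].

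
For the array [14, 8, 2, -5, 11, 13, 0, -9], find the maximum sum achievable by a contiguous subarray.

Using Kadane's algorithm on [14, 8, 2, -5, 11, 13, 0, -9]:

Scanning through the array:
Position 1 (value 8): max_ending_here = 22, max_so_far = 22
Position 2 (value 2): max_ending_here = 24, max_so_far = 24
Position 3 (value -5): max_ending_here = 19, max_so_far = 24
Position 4 (value 11): max_ending_here = 30, max_so_far = 30
Position 5 (value 13): max_ending_here = 43, max_so_far = 43
Position 6 (value 0): max_ending_here = 43, max_so_far = 43
Position 7 (value -9): max_ending_here = 34, max_so_far = 43

Maximum subarray: [14, 8, 2, -5, 11, 13]
Maximum sum: 43

The maximum subarray is [14, 8, 2, -5, 11, 13] with sum 43. This subarray runs from index 0 to index 5.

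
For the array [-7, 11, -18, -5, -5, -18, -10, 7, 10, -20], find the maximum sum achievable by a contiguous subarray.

Using Kadane's algorithm on [-7, 11, -18, -5, -5, -18, -10, 7, 10, -20]:

Scanning through the array:
Position 1 (value 11): max_ending_here = 11, max_so_far = 11
Position 2 (value -18): max_ending_here = -7, max_so_far = 11
Position 3 (value -5): max_ending_here = -5, max_so_far = 11
Position 4 (value -5): max_ending_here = -5, max_so_far = 11
Position 5 (value -18): max_ending_here = -18, max_so_far = 11
Position 6 (value -10): max_ending_here = -10, max_so_far = 11
Position 7 (value 7): max_ending_here = 7, max_so_far = 11
Position 8 (value 10): max_ending_here = 17, max_so_far = 17
Position 9 (value -20): max_ending_here = -3, max_so_far = 17

Maximum subarray: [7, 10]
Maximum sum: 17

The maximum subarray is [7, 10] with sum 17. This subarray runs from index 7 to index 8.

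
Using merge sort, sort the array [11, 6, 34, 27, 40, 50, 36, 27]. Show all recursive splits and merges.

Merge sort trace:

Split: [11, 6, 34, 27, 40, 50, 36, 27] -> [11, 6, 34, 27] and [40, 50, 36, 27]
  Split: [11, 6, 34, 27] -> [11, 6] and [34, 27]
    Split: [11, 6] -> [11] and [6]
    Merge: [11] + [6] -> [6, 11]
    Split: [34, 27] -> [34] and [27]
    Merge: [34] + [27] -> [27, 34]
  Merge: [6, 11] + [27, 34] -> [6, 11, 27, 34]
  Split: [40, 50, 36, 27] -> [40, 50] and [36, 27]
    Split: [40, 50] -> [40] and [50]
    Merge: [40] + [50] -> [40, 50]
    Split: [36, 27] -> [36] and [27]
    Merge: [36] + [27] -> [27, 36]
  Merge: [40, 50] + [27, 36] -> [27, 36, 40, 50]
Merge: [6, 11, 27, 34] + [27, 36, 40, 50] -> [6, 11, 27, 27, 34, 36, 40, 50]

Final sorted array: [6, 11, 27, 27, 34, 36, 40, 50]

The merge sort proceeds by recursively splitting the array and merging sorted halves.
After all merges, the sorted array is [6, 11, 27, 27, 34, 36, 40, 50].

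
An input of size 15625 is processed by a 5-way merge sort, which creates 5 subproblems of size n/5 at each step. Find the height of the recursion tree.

For divide and conquer with division factor 5:

Problem sizes at each level:
Level 0: 15625
Level 1: 3125
Level 2: 625
Level 3: 125
Level 4: 25
Level 5: 5
Level 6: 1

The root is level 0 and the size-1 base case is level 6 (the tree spans levels 0 through 6, i.e. 7 levels counting the root), so the depth is the number of divisions: log_5(15625) = 6

The recursion tree depth is log_5(15625) = 6. At each level, the problem size is divided by 5, so it takes 6 divisions to reduce to a base case of size 1. The algorithm makes 5 recursive calls at each level.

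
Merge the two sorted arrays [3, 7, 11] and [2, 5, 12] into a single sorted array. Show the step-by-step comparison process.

Merging process:

Compare 3 vs 2: take 2 from right. Merged: [2]
Compare 3 vs 5: take 3 from left. Merged: [2, 3]
Compare 7 vs 5: take 5 from right. Merged: [2, 3, 5]
Compare 7 vs 12: take 7 from left. Merged: [2, 3, 5, 7]
Compare 11 vs 12: take 11 from left. Merged: [2, 3, 5, 7, 11]
Append remaining from right: [12]. Merged: [2, 3, 5, 7, 11, 12]

Final merged array: [2, 3, 5, 7, 11, 12]
Total comparisons: 5

The merged array is [2, 3, 5, 7, 11, 12], requiring 5 comparisons. The merge step runs in O(n) time where n is the total number of elements.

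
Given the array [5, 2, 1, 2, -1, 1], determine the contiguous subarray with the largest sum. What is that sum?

Using Kadane's algorithm on [5, 2, 1, 2, -1, 1]:

Scanning through the array:
Position 1 (value 2): max_ending_here = 7, max_so_far = 7
Position 2 (value 1): max_ending_here = 8, max_so_far = 8
Position 3 (value 2): max_ending_here = 10, max_so_far = 10
Position 4 (value -1): max_ending_here = 9, max_so_far = 10
Position 5 (value 1): max_ending_here = 10, max_so_far = 10

Maximum subarray: [5, 2, 1, 2]
Maximum sum: 10

The maximum subarray is [5, 2, 1, 2] with sum 10. This subarray runs from index 0 to index 3.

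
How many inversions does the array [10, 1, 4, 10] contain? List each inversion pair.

Finding inversions in [10, 1, 4, 10]:

(0, 1): arr[0]=10 > arr[1]=1
(0, 2): arr[0]=10 > arr[2]=4

Total inversions: 2

The array has 2 inversion(s): (0,1), (0,2). Each pair (i,j) satisfies i < j and arr[i] > arr[j].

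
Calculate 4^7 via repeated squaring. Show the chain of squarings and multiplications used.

Computing 4^7 by squaring (build up from 4^1; each line after the first costs one multiplication):

4^1 = 4
4^2 = (4^1)^2 = 4^2 = 16
4^3 = 4 * 4^2 = 4 * 16 = 64
4^6 = (4^3)^2 = 64^2 = 4096
4^7 = 4 * 4^6 = 4 * 4096 = 16384

Result: 16384
Multiplications needed: 4 (4 lines after 4^1)

4^7 = 16384. Using exponentiation by squaring, this requires 4 multiplications. The key idea: if the exponent is even, square the half-power; if odd, multiply by the base once.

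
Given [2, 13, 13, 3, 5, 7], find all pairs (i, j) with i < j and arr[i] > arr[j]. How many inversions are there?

Finding inversions in [2, 13, 13, 3, 5, 7]:

(1, 3): arr[1]=13 > arr[3]=3
(1, 4): arr[1]=13 > arr[4]=5
(1, 5): arr[1]=13 > arr[5]=7
(2, 3): arr[2]=13 > arr[3]=3
(2, 4): arr[2]=13 > arr[4]=5
(2, 5): arr[2]=13 > arr[5]=7

Total inversions: 6

The array has 6 inversion(s): (1,3), (1,4), (1,5), (2,3), (2,4), (2,5). Each pair (i,j) satisfies i < j and arr[i] > arr[j].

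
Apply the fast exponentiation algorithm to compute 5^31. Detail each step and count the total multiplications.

Computing 5^31 by squaring (build up from 5^1; each line after the first costs one multiplication):

5^1 = 5
5^2 = (5^1)^2 = 5^2 = 25
5^3 = 5 * 5^2 = 5 * 25 = 125
5^6 = (5^3)^2 = 125^2 = 15625
5^7 = 5 * 5^6 = 5 * 15625 = 78125
5^14 = (5^7)^2 = 78125^2 = 6103515625
5^15 = 5 * 5^14 = 5 * 6103515625 = 30517578125
5^30 = (5^15)^2 = 30517578125^2 = 931322574615478515625
5^31 = 5 * 5^30 = 5 * 931322574615478515625 = 4656612873077392578125

Result: 4656612873077392578125
Multiplications needed: 8 (8 lines after 5^1)

5^31 = 4656612873077392578125. Using exponentiation by squaring, this requires 8 multiplications. The key idea: if the exponent is even, square the half-power; if odd, multiply by the base once.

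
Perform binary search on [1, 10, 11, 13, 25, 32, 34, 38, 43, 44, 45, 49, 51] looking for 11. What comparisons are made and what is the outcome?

Binary search for 11 in [1, 10, 11, 13, 25, 32, 34, 38, 43, 44, 45, 49, 51]:

lo=0, hi=12, mid=6, arr[mid]=34 -> 34 > 11, search left half
lo=0, hi=5, mid=2, arr[mid]=11 -> Found target at index 2!

Binary search finds 11 at index 2 after 2 comparisons. The search repeatedly halves the search space by comparing with the middle element.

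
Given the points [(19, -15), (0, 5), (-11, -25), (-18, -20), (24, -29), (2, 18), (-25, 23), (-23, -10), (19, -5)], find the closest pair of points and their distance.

Computing all pairwise distances among 9 points:

d((19, -15), (0, 5)) = 27.5862
d((19, -15), (-11, -25)) = 31.6228
d((19, -15), (-18, -20)) = 37.3363
d((19, -15), (24, -29)) = 14.8661
d((19, -15), (2, 18)) = 37.1214
d((19, -15), (-25, 23)) = 58.1378
d((19, -15), (-23, -10)) = 42.2966
d((19, -15), (19, -5)) = 10.0
d((0, 5), (-11, -25)) = 31.9531
d((0, 5), (-18, -20)) = 30.8058
d((0, 5), (24, -29)) = 41.6173
d((0, 5), (2, 18)) = 13.1529
d((0, 5), (-25, 23)) = 30.8058
d((0, 5), (-23, -10)) = 27.4591
d((0, 5), (19, -5)) = 21.4709
d((-11, -25), (-18, -20)) = 8.6023 <-- minimum
d((-11, -25), (24, -29)) = 35.2278
d((-11, -25), (2, 18)) = 44.9222
d((-11, -25), (-25, 23)) = 50.0
d((-11, -25), (-23, -10)) = 19.2094
d((-11, -25), (19, -5)) = 36.0555
d((-18, -20), (24, -29)) = 42.9535
d((-18, -20), (2, 18)) = 42.9418
d((-18, -20), (-25, 23)) = 43.566
d((-18, -20), (-23, -10)) = 11.1803
d((-18, -20), (19, -5)) = 39.9249
d((24, -29), (2, 18)) = 51.8941
d((24, -29), (-25, 23)) = 71.4493
d((24, -29), (-23, -10)) = 50.6952
d((24, -29), (19, -5)) = 24.5153
d((2, 18), (-25, 23)) = 27.4591
d((2, 18), (-23, -10)) = 37.5366
d((2, 18), (19, -5)) = 28.6007
d((-25, 23), (-23, -10)) = 33.0606
d((-25, 23), (19, -5)) = 52.1536
d((-23, -10), (19, -5)) = 42.2966

Closest pair: (-11, -25) and (-18, -20) with distance 8.6023

The closest pair is (-11, -25) and (-18, -20) with Euclidean distance 8.6023. For 9 points, brute-force pairwise comparison is shown above. For large n, the divide-and-conquer algorithm (sort by x, recurse on halves, check the dividing strip) achieves O(n log n).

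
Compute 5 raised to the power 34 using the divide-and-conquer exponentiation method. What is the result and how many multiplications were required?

Computing 5^34 by squaring (build up from 5^1; each line after the first costs one multiplication):

5^1 = 5
5^2 = (5^1)^2 = 5^2 = 25
5^4 = (5^2)^2 = 25^2 = 625
5^8 = (5^4)^2 = 625^2 = 390625
5^16 = (5^8)^2 = 390625^2 = 152587890625
5^17 = 5 * 5^16 = 5 * 152587890625 = 762939453125
5^34 = (5^17)^2 = 762939453125^2 = 582076609134674072265625

Result: 582076609134674072265625
Multiplications needed: 6 (6 lines after 5^1)

5^34 = 582076609134674072265625. Using exponentiation by squaring, this requires 6 multiplications. The key idea: if the exponent is even, square the half-power; if odd, multiply by the base once.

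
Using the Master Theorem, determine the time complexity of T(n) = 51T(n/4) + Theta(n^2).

Master Theorem for T(n) = 51T(n/4) + O(n^2):

a = 51, b = 4, c = 2
log_b(a) = log_4(51) = 2.8362

Case 1: c = 2 < log_4(51) = 2.8362
T(n) = O(n^(log_4 51))

For T(n) = 51T(n/4) + O(n^2): log_4(51) = 2.8362. This is Case 1 of the Master Theorem (c < log_b(a), work dominated by leaves), giving O(n^(log_4 51)).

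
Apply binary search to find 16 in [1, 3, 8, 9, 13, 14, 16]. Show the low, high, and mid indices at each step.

Binary search for 16 in [1, 3, 8, 9, 13, 14, 16]:

lo=0, hi=6, mid=3, arr[mid]=9 -> 9 < 16, search right half
lo=4, hi=6, mid=5, arr[mid]=14 -> 14 < 16, search right half
lo=6, hi=6, mid=6, arr[mid]=16 -> Found target at index 6!

Binary search finds 16 at index 6 after 3 comparisons. The search repeatedly halves the search space by comparing with the middle element.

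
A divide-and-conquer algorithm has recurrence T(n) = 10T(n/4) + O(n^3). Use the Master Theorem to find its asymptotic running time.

Master Theorem for T(n) = 10T(n/4) + O(n^3):

a = 10, b = 4, c = 3
log_b(a) = log_4(10) = 1.6610

Case 3: c = 3 > log_4(10) = 1.6610
T(n) = O(n^3) = O(n^3)

For T(n) = 10T(n/4) + O(n^3): log_4(10) = 1.6610. This is Case 3 of the Master Theorem (c > log_b(a), work dominated by root), giving O(n^3).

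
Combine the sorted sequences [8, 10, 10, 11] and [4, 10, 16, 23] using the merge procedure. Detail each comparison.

Merging process:

Compare 8 vs 4: take 4 from right. Merged: [4]
Compare 8 vs 10: take 8 from left. Merged: [4, 8]
Compare 10 vs 10: take 10 from left. Merged: [4, 8, 10]
Compare 10 vs 10: take 10 from left. Merged: [4, 8, 10, 10]
Compare 11 vs 10: take 10 from right. Merged: [4, 8, 10, 10, 10]
Compare 11 vs 16: take 11 from left. Merged: [4, 8, 10, 10, 10, 11]
Append remaining from right: [16, 23]. Merged: [4, 8, 10, 10, 10, 11, 16, 23]

Final merged array: [4, 8, 10, 10, 10, 11, 16, 23]
Total comparisons: 6

The merged array is [4, 8, 10, 10, 10, 11, 16, 23], requiring 6 comparisons. The merge step runs in O(n) time where n is the total number of elements.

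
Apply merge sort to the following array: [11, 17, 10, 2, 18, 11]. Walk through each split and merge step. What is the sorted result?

Merge sort trace:

Split: [11, 17, 10, 2, 18, 11] -> [11, 17, 10] and [2, 18, 11]
  Split: [11, 17, 10] -> [11] and [17, 10]
    Split: [17, 10] -> [17] and [10]
    Merge: [17] + [10] -> [10, 17]
  Merge: [11] + [10, 17] -> [10, 11, 17]
  Split: [2, 18, 11] -> [2] and [18, 11]
    Split: [18, 11] -> [18] and [11]
    Merge: [18] + [11] -> [11, 18]
  Merge: [2] + [11, 18] -> [2, 11, 18]
Merge: [10, 11, 17] + [2, 11, 18] -> [2, 10, 11, 11, 17, 18]

Final sorted array: [2, 10, 11, 11, 17, 18]

The merge sort proceeds by recursively splitting the array and merging sorted halves.
After all merges, the sorted array is [2, 10, 11, 11, 17, 18].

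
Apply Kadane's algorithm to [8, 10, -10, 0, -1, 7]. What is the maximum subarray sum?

Using Kadane's algorithm on [8, 10, -10, 0, -1, 7]:

Scanning through the array:
Position 1 (value 10): max_ending_here = 18, max_so_far = 18
Position 2 (value -10): max_ending_here = 8, max_so_far = 18
Position 3 (value 0): max_ending_here = 8, max_so_far = 18
Position 4 (value -1): max_ending_here = 7, max_so_far = 18
Position 5 (value 7): max_ending_here = 14, max_so_far = 18

Maximum subarray: [8, 10]
Maximum sum: 18

The maximum subarray is [8, 10] with sum 18. This subarray runs from index 0 to index 1.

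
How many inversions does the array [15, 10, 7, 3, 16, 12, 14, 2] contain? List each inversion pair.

Finding inversions in [15, 10, 7, 3, 16, 12, 14, 2]:

(0, 1): arr[0]=15 > arr[1]=10
(0, 2): arr[0]=15 > arr[2]=7
(0, 3): arr[0]=15 > arr[3]=3
(0, 5): arr[0]=15 > arr[5]=12
(0, 6): arr[0]=15 > arr[6]=14
(0, 7): arr[0]=15 > arr[7]=2
(1, 2): arr[1]=10 > arr[2]=7
(1, 3): arr[1]=10 > arr[3]=3
(1, 7): arr[1]=10 > arr[7]=2
(2, 3): arr[2]=7 > arr[3]=3
(2, 7): arr[2]=7 > arr[7]=2
(3, 7): arr[3]=3 > arr[7]=2
(4, 5): arr[4]=16 > arr[5]=12
(4, 6): arr[4]=16 > arr[6]=14
(4, 7): arr[4]=16 > arr[7]=2
(5, 7): arr[5]=12 > arr[7]=2
(6, 7): arr[6]=14 > arr[7]=2

Total inversions: 17

The array has 17 inversion(s): (0,1), (0,2), (0,3), (0,5), (0,6), (0,7), (1,2), (1,3), (1,7), (2,3), (2,7), (3,7), (4,5), (4,6), (4,7), (5,7), (6,7). Each pair (i,j) satisfies i < j and arr[i] > arr[j].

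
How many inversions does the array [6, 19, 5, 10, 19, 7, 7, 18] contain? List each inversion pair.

Finding inversions in [6, 19, 5, 10, 19, 7, 7, 18]:

(0, 2): arr[0]=6 > arr[2]=5
(1, 2): arr[1]=19 > arr[2]=5
(1, 3): arr[1]=19 > arr[3]=10
(1, 5): arr[1]=19 > arr[5]=7
(1, 6): arr[1]=19 > arr[6]=7
(1, 7): arr[1]=19 > arr[7]=18
(3, 5): arr[3]=10 > arr[5]=7
(3, 6): arr[3]=10 > arr[6]=7
(4, 5): arr[4]=19 > arr[5]=7
(4, 6): arr[4]=19 > arr[6]=7
(4, 7): arr[4]=19 > arr[7]=18

Total inversions: 11

The array has 11 inversion(s): (0,2), (1,2), (1,3), (1,5), (1,6), (1,7), (3,5), (3,6), (4,5), (4,6), (4,7). Each pair (i,j) satisfies i < j and arr[i] > arr[j].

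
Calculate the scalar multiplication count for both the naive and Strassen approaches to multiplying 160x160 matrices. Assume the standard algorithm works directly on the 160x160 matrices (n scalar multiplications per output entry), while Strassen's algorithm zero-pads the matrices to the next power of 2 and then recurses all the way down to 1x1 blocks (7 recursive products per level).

Matrix multiplication for 160x160 matrices:

Strassen's algorithm requires power-of-2 dimensions. Pad 160x160 to 256x256 (next power of 2).

Standard algorithm: 160^3 = 4096000 multiplications
Strassen's algorithm: 7^(log2(256)) = 7^8 = 5764801 multiplications
Difference: 4096000 - 5764801 = -1668801 (Strassen uses MORE here due to padding overhead — for small or just-over-power-of-2 n, padding can outweigh the per-level savings)

Standard: 4096000 multiplications (160^3). Strassen: 5764801 multiplications (7^8, after padding to 256x256). Strassen reduces 8 recursive multiplications to 7 at each level.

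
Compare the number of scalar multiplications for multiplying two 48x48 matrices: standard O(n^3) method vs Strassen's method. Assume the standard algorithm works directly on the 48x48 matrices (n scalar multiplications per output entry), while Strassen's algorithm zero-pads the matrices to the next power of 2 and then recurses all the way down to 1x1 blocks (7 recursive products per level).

Matrix multiplication for 48x48 matrices:

Strassen's algorithm requires power-of-2 dimensions. Pad 48x48 to 64x64 (next power of 2).

Standard algorithm: 48^3 = 110592 multiplications
Strassen's algorithm: 7^(log2(64)) = 7^6 = 117649 multiplications
Difference: 110592 - 117649 = -7057 (Strassen uses MORE here due to padding overhead — for small or just-over-power-of-2 n, padding can outweigh the per-level savings)

Standard: 110592 multiplications (48^3). Strassen: 117649 multiplications (7^6, after padding to 64x64). Strassen reduces 8 recursive multiplications to 7 at each level.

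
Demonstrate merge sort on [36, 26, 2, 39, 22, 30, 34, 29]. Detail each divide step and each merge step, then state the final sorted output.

Merge sort trace:

Split: [36, 26, 2, 39, 22, 30, 34, 29] -> [36, 26, 2, 39] and [22, 30, 34, 29]
  Split: [36, 26, 2, 39] -> [36, 26] and [2, 39]
    Split: [36, 26] -> [36] and [26]
    Merge: [36] + [26] -> [26, 36]
    Split: [2, 39] -> [2] and [39]
    Merge: [2] + [39] -> [2, 39]
  Merge: [26, 36] + [2, 39] -> [2, 26, 36, 39]
  Split: [22, 30, 34, 29] -> [22, 30] and [34, 29]
    Split: [22, 30] -> [22] and [30]
    Merge: [22] + [30] -> [22, 30]
    Split: [34, 29] -> [34] and [29]
    Merge: [34] + [29] -> [29, 34]
  Merge: [22, 30] + [29, 34] -> [22, 29, 30, 34]
Merge: [2, 26, 36, 39] + [22, 29, 30, 34] -> [2, 22, 26, 29, 30, 34, 36, 39]

Final sorted array: [2, 22, 26, 29, 30, 34, 36, 39]

The merge sort proceeds by recursively splitting the array and merging sorted halves.
After all merges, the sorted array is [2, 22, 26, 29, 30, 34, 36, 39].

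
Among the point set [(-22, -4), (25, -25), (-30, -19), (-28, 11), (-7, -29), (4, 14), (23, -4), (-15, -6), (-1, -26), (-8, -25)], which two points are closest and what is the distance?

Computing all pairwise distances among 10 points:

d((-22, -4), (25, -25)) = 51.4782
d((-22, -4), (-30, -19)) = 17.0
d((-22, -4), (-28, 11)) = 16.1555
d((-22, -4), (-7, -29)) = 29.1548
d((-22, -4), (4, 14)) = 31.6228
d((-22, -4), (23, -4)) = 45.0
d((-22, -4), (-15, -6)) = 7.2801
d((-22, -4), (-1, -26)) = 30.4138
d((-22, -4), (-8, -25)) = 25.2389
d((25, -25), (-30, -19)) = 55.3263
d((25, -25), (-28, 11)) = 64.0703
d((25, -25), (-7, -29)) = 32.249
d((25, -25), (4, 14)) = 44.2945
d((25, -25), (23, -4)) = 21.095
d((25, -25), (-15, -6)) = 44.2832
d((25, -25), (-1, -26)) = 26.0192
d((25, -25), (-8, -25)) = 33.0
d((-30, -19), (-28, 11)) = 30.0666
d((-30, -19), (-7, -29)) = 25.0799
d((-30, -19), (4, 14)) = 47.3814
d((-30, -19), (23, -4)) = 55.0818
d((-30, -19), (-15, -6)) = 19.8494
d((-30, -19), (-1, -26)) = 29.8329
d((-30, -19), (-8, -25)) = 22.8035
d((-28, 11), (-7, -29)) = 45.1774
d((-28, 11), (4, 14)) = 32.1403
d((-28, 11), (23, -4)) = 53.1601
d((-28, 11), (-15, -6)) = 21.4009
d((-28, 11), (-1, -26)) = 45.8039
d((-28, 11), (-8, -25)) = 41.1825
d((-7, -29), (4, 14)) = 44.3847
d((-7, -29), (23, -4)) = 39.0512
d((-7, -29), (-15, -6)) = 24.3516
d((-7, -29), (-1, -26)) = 6.7082
d((-7, -29), (-8, -25)) = 4.1231 <-- minimum
d((4, 14), (23, -4)) = 26.1725
d((4, 14), (-15, -6)) = 27.5862
d((4, 14), (-1, -26)) = 40.3113
d((4, 14), (-8, -25)) = 40.8044
d((23, -4), (-15, -6)) = 38.0526
d((23, -4), (-1, -26)) = 32.5576
d((23, -4), (-8, -25)) = 37.4433
d((-15, -6), (-1, -26)) = 24.4131
d((-15, -6), (-8, -25)) = 20.2485
d((-1, -26), (-8, -25)) = 7.0711

Closest pair: (-7, -29) and (-8, -25) with distance 4.1231

The closest pair is (-7, -29) and (-8, -25) with Euclidean distance 4.1231. For 10 points, brute-force pairwise comparison is shown above. For large n, the divide-and-conquer algorithm (sort by x, recurse on halves, check the dividing strip) achieves O(n log n).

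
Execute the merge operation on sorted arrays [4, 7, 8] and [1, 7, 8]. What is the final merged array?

Merging process:

Compare 4 vs 1: take 1 from right. Merged: [1]
Compare 4 vs 7: take 4 from left. Merged: [1, 4]
Compare 7 vs 7: take 7 from left. Merged: [1, 4, 7]
Compare 8 vs 7: take 7 from right. Merged: [1, 4, 7, 7]
Compare 8 vs 8: take 8 from left. Merged: [1, 4, 7, 7, 8]
Append remaining from right: [8]. Merged: [1, 4, 7, 7, 8, 8]

Final merged array: [1, 4, 7, 7, 8, 8]
Total comparisons: 5

The merged array is [1, 4, 7, 7, 8, 8], requiring 5 comparisons. The merge step runs in O(n) time where n is the total number of elements.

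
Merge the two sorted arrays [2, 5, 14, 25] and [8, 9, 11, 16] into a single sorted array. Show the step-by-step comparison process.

Merging process:

Compare 2 vs 8: take 2 from left. Merged: [2]
Compare 5 vs 8: take 5 from left. Merged: [2, 5]
Compare 14 vs 8: take 8 from right. Merged: [2, 5, 8]
Compare 14 vs 9: take 9 from right. Merged: [2, 5, 8, 9]
Compare 14 vs 11: take 11 from right. Merged: [2, 5, 8, 9, 11]
Compare 14 vs 16: take 14 from left. Merged: [2, 5, 8, 9, 11, 14]
Compare 25 vs 16: take 16 from right. Merged: [2, 5, 8, 9, 11, 14, 16]
Append remaining from left: [25]. Merged: [2, 5, 8, 9, 11, 14, 16, 25]

Final merged array: [2, 5, 8, 9, 11, 14, 16, 25]
Total comparisons: 7

The merged array is [2, 5, 8, 9, 11, 14, 16, 25], requiring 7 comparisons. The merge step runs in O(n) time where n is the total number of elements.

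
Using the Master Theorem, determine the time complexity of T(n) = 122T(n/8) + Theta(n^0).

Master Theorem for T(n) = 122T(n/8) + O(n^0):

a = 122, b = 8, c = 0
log_b(a) = log_8(122) = 2.3102

Case 1: c = 0 < log_8(122) = 2.3102
T(n) = O(n^(log_8 122))

For T(n) = 122T(n/8) + O(n^0): log_8(122) = 2.3102. This is Case 1 of the Master Theorem (c < log_b(a), work dominated by leaves), giving O(n^(log_8 122)).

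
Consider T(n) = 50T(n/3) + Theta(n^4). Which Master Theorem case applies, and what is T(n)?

Master Theorem for T(n) = 50T(n/3) + O(n^4):

a = 50, b = 3, c = 4
log_b(a) = log_3(50) = 3.5609

Case 3: c = 4 > log_3(50) = 3.5609
T(n) = O(n^4) = O(n^4)

For T(n) = 50T(n/3) + O(n^4): log_3(50) = 3.5609. This is Case 3 of the Master Theorem (c > log_b(a), work dominated by root), giving O(n^4).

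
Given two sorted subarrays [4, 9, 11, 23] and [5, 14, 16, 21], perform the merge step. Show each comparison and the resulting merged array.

Merging process:

Compare 4 vs 5: take 4 from left. Merged: [4]
Compare 9 vs 5: take 5 from right. Merged: [4, 5]
Compare 9 vs 14: take 9 from left. Merged: [4, 5, 9]
Compare 11 vs 14: take 11 from left. Merged: [4, 5, 9, 11]
Compare 23 vs 14: take 14 from right. Merged: [4, 5, 9, 11, 14]
Compare 23 vs 16: take 16 from right. Merged: [4, 5, 9, 11, 14, 16]
Compare 23 vs 21: take 21 from right. Merged: [4, 5, 9, 11, 14, 16, 21]
Append remaining from left: [23]. Merged: [4, 5, 9, 11, 14, 16, 21, 23]

Final merged array: [4, 5, 9, 11, 14, 16, 21, 23]
Total comparisons: 7

The merged array is [4, 5, 9, 11, 14, 16, 21, 23], requiring 7 comparisons. The merge step runs in O(n) time where n is the total number of elements.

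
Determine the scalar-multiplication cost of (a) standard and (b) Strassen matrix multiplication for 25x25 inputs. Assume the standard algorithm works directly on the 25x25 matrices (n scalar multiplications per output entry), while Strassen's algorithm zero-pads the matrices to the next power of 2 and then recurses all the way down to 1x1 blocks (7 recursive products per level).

Matrix multiplication for 25x25 matrices:

Strassen's algorithm requires power-of-2 dimensions. Pad 25x25 to 32x32 (next power of 2).

Standard algorithm: 25^3 = 15625 multiplications
Strassen's algorithm: 7^(log2(32)) = 7^5 = 16807 multiplications
Difference: 15625 - 16807 = -1182 (Strassen uses MORE here due to padding overhead — for small or just-over-power-of-2 n, padding can outweigh the per-level savings)

Standard: 15625 multiplications (25^3). Strassen: 16807 multiplications (7^5, after padding to 32x32). Strassen reduces 8 recursive multiplications to 7 at each level.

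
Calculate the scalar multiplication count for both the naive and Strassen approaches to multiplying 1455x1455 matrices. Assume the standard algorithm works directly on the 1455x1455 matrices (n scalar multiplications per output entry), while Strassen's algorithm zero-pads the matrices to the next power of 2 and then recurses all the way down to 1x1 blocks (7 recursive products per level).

Matrix multiplication for 1455x1455 matrices:

Strassen's algorithm requires power-of-2 dimensions. Pad 1455x1455 to 2048x2048 (next power of 2).

Standard algorithm: 1455^3 = 3080271375 multiplications
Strassen's algorithm: 7^(log2(2048)) = 7^11 = 1977326743 multiplications
Savings: 3080271375 - 1977326743 = 1102944632 multiplications

Standard: 3080271375 multiplications (1455^3). Strassen: 1977326743 multiplications (7^11, after padding to 2048x2048). Strassen reduces 8 recursive multiplications to 7 at each level.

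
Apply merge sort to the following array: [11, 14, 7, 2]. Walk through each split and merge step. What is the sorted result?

Merge sort trace:

Split: [11, 14, 7, 2] -> [11, 14] and [7, 2]
  Split: [11, 14] -> [11] and [14]
  Merge: [11] + [14] -> [11, 14]
  Split: [7, 2] -> [7] and [2]
  Merge: [7] + [2] -> [2, 7]
Merge: [11, 14] + [2, 7] -> [2, 7, 11, 14]

Final sorted array: [2, 7, 11, 14]

The merge sort proceeds by recursively splitting the array and merging sorted halves.
After all merges, the sorted array is [2, 7, 11, 14].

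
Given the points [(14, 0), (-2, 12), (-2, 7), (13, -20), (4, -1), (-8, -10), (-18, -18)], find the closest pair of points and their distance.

Computing all pairwise distances among 7 points:

d((14, 0), (-2, 12)) = 20.0
d((14, 0), (-2, 7)) = 17.4642
d((14, 0), (13, -20)) = 20.025
d((14, 0), (4, -1)) = 10.0499
d((14, 0), (-8, -10)) = 24.1661
d((14, 0), (-18, -18)) = 36.7151
d((-2, 12), (-2, 7)) = 5.0 <-- minimum
d((-2, 12), (13, -20)) = 35.3412
d((-2, 12), (4, -1)) = 14.3178
d((-2, 12), (-8, -10)) = 22.8035
d((-2, 12), (-18, -18)) = 34.0
d((-2, 7), (13, -20)) = 30.8869
d((-2, 7), (4, -1)) = 10.0
d((-2, 7), (-8, -10)) = 18.0278
d((-2, 7), (-18, -18)) = 29.6816
d((13, -20), (4, -1)) = 21.0238
d((13, -20), (-8, -10)) = 23.2594
d((13, -20), (-18, -18)) = 31.0644
d((4, -1), (-8, -10)) = 15.0
d((4, -1), (-18, -18)) = 27.8029
d((-8, -10), (-18, -18)) = 12.8062

Closest pair: (-2, 12) and (-2, 7) with distance 5.0

The closest pair is (-2, 12) and (-2, 7) with Euclidean distance 5.0. For 7 points, brute-force pairwise comparison is shown above. For large n, the divide-and-conquer algorithm (sort by x, recurse on halves, check the dividing strip) achieves O(n log n).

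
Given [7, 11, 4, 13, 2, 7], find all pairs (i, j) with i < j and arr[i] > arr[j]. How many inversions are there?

Finding inversions in [7, 11, 4, 13, 2, 7]:

(0, 2): arr[0]=7 > arr[2]=4
(0, 4): arr[0]=7 > arr[4]=2
(1, 2): arr[1]=11 > arr[2]=4
(1, 4): arr[1]=11 > arr[4]=2
(1, 5): arr[1]=11 > arr[5]=7
(2, 4): arr[2]=4 > arr[4]=2
(3, 4): arr[3]=13 > arr[4]=2
(3, 5): arr[3]=13 > arr[5]=7

Total inversions: 8

The array has 8 inversion(s): (0,2), (0,4), (1,2), (1,4), (1,5), (2,4), (3,4), (3,5). Each pair (i,j) satisfies i < j and arr[i] > arr[j].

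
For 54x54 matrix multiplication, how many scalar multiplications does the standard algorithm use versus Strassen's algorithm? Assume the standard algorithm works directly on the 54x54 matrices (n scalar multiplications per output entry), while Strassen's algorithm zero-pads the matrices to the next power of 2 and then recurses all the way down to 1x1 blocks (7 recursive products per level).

Matrix multiplication for 54x54 matrices:

Strassen's algorithm requires power-of-2 dimensions. Pad 54x54 to 64x64 (next power of 2).

Standard algorithm: 54^3 = 157464 multiplications
Strassen's algorithm: 7^(log2(64)) = 7^6 = 117649 multiplications
Savings: 157464 - 117649 = 39815 multiplications

Standard: 157464 multiplications (54^3). Strassen: 117649 multiplications (7^6, after padding to 64x64). Strassen reduces 8 recursive multiplications to 7 at each level.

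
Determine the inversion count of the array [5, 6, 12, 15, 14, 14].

Finding inversions in [5, 6, 12, 15, 14, 14]:

(3, 4): arr[3]=15 > arr[4]=14
(3, 5): arr[3]=15 > arr[5]=14

Total inversions: 2

The array has 2 inversion(s): (3,4), (3,5). Each pair (i,j) satisfies i < j and arr[i] > arr[j].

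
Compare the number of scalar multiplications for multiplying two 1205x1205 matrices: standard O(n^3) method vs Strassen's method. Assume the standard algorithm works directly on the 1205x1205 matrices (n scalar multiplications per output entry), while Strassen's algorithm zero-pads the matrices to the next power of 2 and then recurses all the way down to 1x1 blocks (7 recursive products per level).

Matrix multiplication for 1205x1205 matrices:

Strassen's algorithm requires power-of-2 dimensions. Pad 1205x1205 to 2048x2048 (next power of 2).

Standard algorithm: 1205^3 = 1749690125 multiplications
Strassen's algorithm: 7^(log2(2048)) = 7^11 = 1977326743 multiplications
Difference: 1749690125 - 1977326743 = -227636618 (Strassen uses MORE here due to padding overhead — for small or just-over-power-of-2 n, padding can outweigh the per-level savings)

Standard: 1749690125 multiplications (1205^3). Strassen: 1977326743 multiplications (7^11, after padding to 2048x2048). Strassen reduces 8 recursive multiplications to 7 at each level.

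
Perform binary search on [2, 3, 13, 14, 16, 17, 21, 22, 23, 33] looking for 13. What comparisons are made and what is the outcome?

Binary search for 13 in [2, 3, 13, 14, 16, 17, 21, 22, 23, 33]:

lo=0, hi=9, mid=4, arr[mid]=16 -> 16 > 13, search left half
lo=0, hi=3, mid=1, arr[mid]=3 -> 3 < 13, search right half
lo=2, hi=3, mid=2, arr[mid]=13 -> Found target at index 2!

Binary search finds 13 at index 2 after 3 comparisons. The search repeatedly halves the search space by comparing with the middle element.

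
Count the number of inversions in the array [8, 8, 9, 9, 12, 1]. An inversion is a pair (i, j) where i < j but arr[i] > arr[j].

Finding inversions in [8, 8, 9, 9, 12, 1]:

(0, 5): arr[0]=8 > arr[5]=1
(1, 5): arr[1]=8 > arr[5]=1
(2, 5): arr[2]=9 > arr[5]=1
(3, 5): arr[3]=9 > arr[5]=1
(4, 5): arr[4]=12 > arr[5]=1

Total inversions: 5

The array has 5 inversion(s): (0,5), (1,5), (2,5), (3,5), (4,5). Each pair (i,j) satisfies i < j and arr[i] > arr[j].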